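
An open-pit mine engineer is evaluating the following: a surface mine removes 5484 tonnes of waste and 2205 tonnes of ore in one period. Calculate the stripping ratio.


Stripping ratio = waste tonnage / ore tonnage
= 5484 / 2205
= 2.4871

2.4871


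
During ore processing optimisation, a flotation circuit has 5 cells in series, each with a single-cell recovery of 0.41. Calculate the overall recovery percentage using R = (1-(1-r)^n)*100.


Complement of single-cell recovery:
1 - r = 1 - 0.41 = 0.59
Raise to power n:
(1 - r)^5 = 0.59^5 = 0.0714924299
Overall recovery:
R = (1 - 0.0714924299) * 100
= 92.8508%

92.8508%


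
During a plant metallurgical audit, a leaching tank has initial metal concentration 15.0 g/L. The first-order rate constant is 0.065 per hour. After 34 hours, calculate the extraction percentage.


89.0299%

Compute the exponent:
-k * t = -0.065 * 34 = -2.21
Remaining concentration:
C = 15.0 * exp(-2.21)
= 15.0 * 0.1097006485
= 1.645509728 g/L
Extracted = 15.0 - 1.645509728 = 13.35449027 g/L
Extraction % = 13.35449027 / 15.0 * 100
= 89.0299%


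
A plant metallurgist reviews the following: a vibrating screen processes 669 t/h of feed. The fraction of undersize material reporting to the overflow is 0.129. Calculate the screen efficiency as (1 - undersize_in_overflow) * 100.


Screen efficiency = (1 - fraction of undersize in overflow) * 100
= (1 - 0.129) * 100
= 0.871 * 100
= 87.1%

87.1%


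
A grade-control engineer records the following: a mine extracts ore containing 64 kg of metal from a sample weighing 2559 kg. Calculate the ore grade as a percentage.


Ore grade = (metal mass / ore mass) * 100
= (64 / 2559) * 100
= 0.02500976944 * 100
= 2.501%

2.501%


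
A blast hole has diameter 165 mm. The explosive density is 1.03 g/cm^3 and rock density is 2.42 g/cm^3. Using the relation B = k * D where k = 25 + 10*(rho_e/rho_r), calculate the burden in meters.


4.8273 m

First, compute k:
rho_e / rho_r = 1.03 / 2.42 = 0.4256198347
k = 25 + 10 * 0.4256198347 = 29.25619835
Then, compute burden:
B = k * D / 1000 = 29.25619835 * 165 / 1000
= 4827.272727 / 1000
= 4.8273 m


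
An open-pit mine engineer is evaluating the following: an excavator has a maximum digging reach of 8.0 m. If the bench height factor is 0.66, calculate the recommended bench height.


Bench height = reach * factor
= 8.0 * 0.66
= 5.28 m

5.28 m


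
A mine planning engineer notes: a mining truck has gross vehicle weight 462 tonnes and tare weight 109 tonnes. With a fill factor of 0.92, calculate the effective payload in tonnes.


Maximum payload = gross - tare
= 462 - 109 = 353 tonnes
Effective payload = max payload * fill factor
= 353 * 0.92
= 324.76 tonnes

324.76 tonnes


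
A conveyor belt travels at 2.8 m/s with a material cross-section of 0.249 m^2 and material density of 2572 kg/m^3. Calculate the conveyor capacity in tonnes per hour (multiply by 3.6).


Volumetric flow = speed * area
= 2.8 * 0.249 = 0.6972 m^3/s
Mass flow = volumetric * density
= 0.6972 * 2572 = 1793.1984 kg/s
Convert to t/h: multiply by 3.6
Capacity = 1793.1984 * 3.6
= 6455.5142 t/h

6455.5142 t/h


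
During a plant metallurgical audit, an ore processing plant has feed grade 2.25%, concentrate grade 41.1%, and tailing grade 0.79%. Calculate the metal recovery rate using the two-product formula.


66.1606%

Using the two-product formula:
R = 100 * c * (f - t) / (f * (c - t))
Numerator = 100 * 41.1 * (2.25 - 0.79)
= 100 * 41.1 * 1.46
= 6000.6
Denominator = 2.25 * (41.1 - 0.79)
= 2.25 * 40.31
= 90.6975
R = 6000.6 / 90.6975
= 66.1606%


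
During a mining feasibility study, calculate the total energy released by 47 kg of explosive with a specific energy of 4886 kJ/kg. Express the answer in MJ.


229.642 MJ

Energy = mass * specific_energy / 1000
= 47 * 4886 / 1000
= 229642 / 1000
= 229.642 MJ


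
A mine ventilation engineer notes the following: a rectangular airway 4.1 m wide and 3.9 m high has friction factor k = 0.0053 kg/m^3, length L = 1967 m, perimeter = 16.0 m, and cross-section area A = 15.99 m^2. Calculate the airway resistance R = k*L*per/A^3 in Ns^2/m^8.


Compute the numerator:
k * L * per = 0.0053 * 1967 * 16.0
= 166.8016
Compute the denominator:
A^3 = 15.99^3 = 4088.324799
Resistance:
R = 166.8016 / 4088.324799
= 0.0408 Ns^2/m^8

0.0408 Ns^2/m^8


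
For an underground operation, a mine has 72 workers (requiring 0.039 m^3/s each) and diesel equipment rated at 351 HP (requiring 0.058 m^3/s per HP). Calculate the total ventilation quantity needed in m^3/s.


Airflow for workers:
Q_people = 72 * 0.039 = 2.808 m^3/s
Airflow for diesel equipment:
Q_diesel = 351 * 0.058 = 20.358 m^3/s
Total ventilation:
Q_total = 2.808 + 20.358
= 23.166 m^3/s

23.166 m^3/s


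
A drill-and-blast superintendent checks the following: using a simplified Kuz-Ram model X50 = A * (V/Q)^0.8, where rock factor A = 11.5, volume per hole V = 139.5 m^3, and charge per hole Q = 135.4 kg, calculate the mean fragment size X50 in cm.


Compute V/Q:
V/Q = 139.5 / 135.4 = 1.03028065
Raise to the power 0.8:
(V/Q)^0.8 = 1.03028065^0.8 = 1.02415204
Multiply by A:
X50 = 11.5 * 1.02415204
= 11.7777 cm

11.7777 cm


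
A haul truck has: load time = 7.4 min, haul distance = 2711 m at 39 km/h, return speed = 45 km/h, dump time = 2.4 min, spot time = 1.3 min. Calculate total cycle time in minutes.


18.8854 min

Convert haul speed to m/min: 39 * 1000/60 = 650 m/min
Haul time = 2711 / 650 = 4.170769231 min
Convert return speed to m/min: 45 * 1000/60 = 750 m/min
Return time = 2711 / 750 = 3.614666667 min
Total cycle time:
= 7.4 + 4.170769231 + 2.4 + 3.614666667 + 1.3
= 18.8854 min


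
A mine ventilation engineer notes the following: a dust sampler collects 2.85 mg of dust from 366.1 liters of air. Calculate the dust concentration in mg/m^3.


7.7848 mg/m^3

Convert liters to m^3: 1 m^3 = 1000 L
Concentration = mass / volume * 1000
= 2.85 / 366.1 * 1000
= 0.007784758263 * 1000
= 7.7848 mg/m^3


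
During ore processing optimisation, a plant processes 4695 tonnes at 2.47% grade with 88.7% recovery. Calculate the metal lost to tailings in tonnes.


13.1042 tonnes

Total metal in feed:
= 4695 * 2.47 / 100 = 115.9665 tonnes
Metal recovered:
= 115.9665 * 88.7 / 100 = 102.8622855 tonnes
Metal lost to tailings:
= 115.9665 - 102.8622855
= 13.1042 tonnes


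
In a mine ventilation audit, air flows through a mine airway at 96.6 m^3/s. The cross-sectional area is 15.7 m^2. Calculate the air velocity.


Velocity = flow rate / cross-sectional area
= 96.6 / 15.7
= 6.1529 m/s

6.1529 m/s


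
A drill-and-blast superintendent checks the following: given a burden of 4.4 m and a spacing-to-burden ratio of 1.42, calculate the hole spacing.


Spacing = burden * ratio
= 4.4 * 1.42
= 6.248 m

6.248 m


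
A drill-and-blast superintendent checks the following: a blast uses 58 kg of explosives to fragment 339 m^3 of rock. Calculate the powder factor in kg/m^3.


0.1711 kg/m^3

Powder factor = explosive mass / rock volume
= 58 / 339
= 0.1711 kg/m^3


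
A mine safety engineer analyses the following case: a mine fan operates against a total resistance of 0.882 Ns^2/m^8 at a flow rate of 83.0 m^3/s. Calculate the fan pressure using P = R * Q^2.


6076.098 Pa

Compute Q^2:
Q^2 = 83.0^2 = 6889.0
Compute pressure:
P = R * Q^2 = 0.882 * 6889.0
= 6076.098 Pa


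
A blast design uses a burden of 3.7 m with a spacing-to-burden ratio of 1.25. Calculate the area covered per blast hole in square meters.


17.1125 m^2

First, find the spacing:
Spacing = burden * ratio = 3.7 * 1.25
= 4.625 m
Then, calculate the area:
Area = burden * spacing = 3.7 * 4.625
= 17.1125 m^2


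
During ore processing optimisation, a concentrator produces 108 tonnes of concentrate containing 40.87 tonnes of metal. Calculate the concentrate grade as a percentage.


37.8426%

Grade = (metal in concentrate / concentrate mass) * 100
= (40.87 / 108) * 100
= 0.3784259259 * 100
= 37.8426%


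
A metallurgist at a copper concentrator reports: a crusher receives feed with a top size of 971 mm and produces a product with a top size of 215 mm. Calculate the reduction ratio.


4.5163

Reduction ratio = feed size / product size
= 971 / 215
= 4.5163


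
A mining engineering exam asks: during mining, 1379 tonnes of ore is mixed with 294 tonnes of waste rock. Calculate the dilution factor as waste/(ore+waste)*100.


Total material = ore + waste
= 1379 + 294 = 1673 tonnes
Dilution = waste / total * 100
= 294 / 1673 * 100
= 0.1757322176 * 100
= 17.5732%

17.5732%


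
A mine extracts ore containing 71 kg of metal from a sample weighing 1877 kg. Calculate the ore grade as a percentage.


3.7826%

Ore grade = (metal mass / ore mass) * 100
= (71 / 1877) * 100
= 0.03782631859 * 100
= 3.7826%


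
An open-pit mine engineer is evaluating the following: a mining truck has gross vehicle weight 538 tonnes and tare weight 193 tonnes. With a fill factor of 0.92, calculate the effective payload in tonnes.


317.4 tonnes

Maximum payload = gross - tare
= 538 - 193 = 345 tonnes
Effective payload = max payload * fill factor
= 345 * 0.92
= 317.4 tonnes


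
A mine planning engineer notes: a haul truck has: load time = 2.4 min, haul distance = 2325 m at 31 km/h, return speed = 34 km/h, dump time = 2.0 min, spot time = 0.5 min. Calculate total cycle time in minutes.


13.5029 min

Convert haul speed to m/min: 31 * 1000/60 = 516.6666667 m/min
Haul time = 2325 / 516.6666667 = 4.5 min
Convert return speed to m/min: 34 * 1000/60 = 566.6666667 m/min
Return time = 2325 / 566.6666667 = 4.102941176 min
Total cycle time:
= 2.4 + 4.5 + 2.0 + 4.102941176 + 0.5
= 13.5029 min


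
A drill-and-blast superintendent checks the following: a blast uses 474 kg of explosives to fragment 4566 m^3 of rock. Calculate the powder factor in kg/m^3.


Powder factor = explosive mass / rock volume
= 474 / 4566
= 0.1038 kg/m^3

0.1038 kg/m^3


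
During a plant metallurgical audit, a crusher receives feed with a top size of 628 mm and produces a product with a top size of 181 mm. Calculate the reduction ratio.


Reduction ratio = feed size / product size
= 628 / 181
= 3.4696

3.4696


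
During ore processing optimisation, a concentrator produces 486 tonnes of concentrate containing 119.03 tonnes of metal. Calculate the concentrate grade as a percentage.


Grade = (metal in concentrate / concentrate mass) * 100
= (119.03 / 486) * 100
= 0.2449176955 * 100
= 24.4918%

24.4918%


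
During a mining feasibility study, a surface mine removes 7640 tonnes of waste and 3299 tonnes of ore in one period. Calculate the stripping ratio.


2.3159

Stripping ratio = waste tonnage / ore tonnage
= 7640 / 3299
= 2.3159


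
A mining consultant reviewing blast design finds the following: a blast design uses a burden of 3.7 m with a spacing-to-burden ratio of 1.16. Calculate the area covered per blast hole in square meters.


First, find the spacing:
Spacing = burden * ratio = 3.7 * 1.16
= 4.292 m
Then, calculate the area:
Area = burden * spacing = 3.7 * 4.292
= 15.8804 m^2

15.8804 m^2


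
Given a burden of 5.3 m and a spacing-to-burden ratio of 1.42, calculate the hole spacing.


7.526 m

Spacing = burden * ratio
= 5.3 * 1.42
= 7.526 m


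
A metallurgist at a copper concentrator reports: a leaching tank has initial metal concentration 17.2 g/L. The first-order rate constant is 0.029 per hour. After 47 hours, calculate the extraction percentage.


74.4108%

Compute the exponent:
-k * t = -0.029 * 47 = -1.363
Remaining concentration:
C = 17.2 * exp(-1.363)
= 17.2 * 0.2558919484
= 4.401341513 g/L
Extracted = 17.2 - 4.401341513 = 12.79865849 g/L
Extraction % = 12.79865849 / 17.2 * 100
= 74.4108%


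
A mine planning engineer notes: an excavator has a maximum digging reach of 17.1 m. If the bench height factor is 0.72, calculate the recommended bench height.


Bench height = reach * factor
= 17.1 * 0.72
= 12.312 m

12.312 m


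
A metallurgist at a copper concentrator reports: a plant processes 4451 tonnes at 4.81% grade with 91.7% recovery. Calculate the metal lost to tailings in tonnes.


17.7697 tonnes

Total metal in feed:
= 4451 * 4.81 / 100 = 214.0931 tonnes
Metal recovered:
= 214.0931 * 91.7 / 100 = 196.3233727 tonnes
Metal lost to tailings:
= 214.0931 - 196.3233727
= 17.7697 tonnes


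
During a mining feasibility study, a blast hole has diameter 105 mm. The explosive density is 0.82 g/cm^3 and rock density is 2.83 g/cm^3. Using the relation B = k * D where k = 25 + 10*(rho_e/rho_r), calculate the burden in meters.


2.9292 m

First, compute k:
rho_e / rho_r = 0.82 / 2.83 = 0.2897526502
k = 25 + 10 * 0.2897526502 = 27.8975265
Then, compute burden:
B = k * D / 1000 = 27.8975265 * 105 / 1000
= 2929.240283 / 1000
= 2.9292 m


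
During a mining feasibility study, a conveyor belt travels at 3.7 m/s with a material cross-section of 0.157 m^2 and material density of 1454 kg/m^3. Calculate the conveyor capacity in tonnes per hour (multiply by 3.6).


Volumetric flow = speed * area
= 3.7 * 0.157 = 0.5809 m^3/s
Mass flow = volumetric * density
= 0.5809 * 1454 = 844.6286 kg/s
Convert to t/h: multiply by 3.6
Capacity = 844.6286 * 3.6
= 3040.663 t/h

3040.663 t/h


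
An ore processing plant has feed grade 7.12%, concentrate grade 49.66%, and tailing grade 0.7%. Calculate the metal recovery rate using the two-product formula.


Using the two-product formula:
R = 100 * c * (f - t) / (f * (c - t))
Numerator = 100 * 49.66 * (7.12 - 0.7)
= 100 * 49.66 * 6.42
= 31881.72
Denominator = 7.12 * (49.66 - 0.7)
= 7.12 * 48.96
= 348.5952
R = 31881.72 / 348.5952
= 91.4577%

91.4577%


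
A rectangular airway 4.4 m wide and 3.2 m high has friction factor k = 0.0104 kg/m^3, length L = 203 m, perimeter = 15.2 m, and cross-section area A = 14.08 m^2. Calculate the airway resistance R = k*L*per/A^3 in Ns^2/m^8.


Compute the numerator:
k * L * per = 0.0104 * 203 * 15.2
= 32.09024
Compute the denominator:
A^3 = 14.08^3 = 2791.309312
Resistance:
R = 32.09024 / 2791.309312
= 0.0115 Ns^2/m^8

0.0115 Ns^2/m^8


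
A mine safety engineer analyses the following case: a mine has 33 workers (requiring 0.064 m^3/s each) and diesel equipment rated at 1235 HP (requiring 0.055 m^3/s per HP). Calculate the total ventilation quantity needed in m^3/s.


70.037 m^3/s

Airflow for workers:
Q_people = 33 * 0.064 = 2.112 m^3/s
Airflow for diesel equipment:
Q_diesel = 1235 * 0.055 = 67.925 m^3/s
Total ventilation:
Q_total = 2.112 + 67.925
= 70.037 m^3/s


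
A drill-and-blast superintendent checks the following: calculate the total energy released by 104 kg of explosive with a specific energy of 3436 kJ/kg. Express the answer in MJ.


357.344 MJ

Energy = mass * specific_energy / 1000
= 104 * 3436 / 1000
= 357344 / 1000
= 357.344 MJ


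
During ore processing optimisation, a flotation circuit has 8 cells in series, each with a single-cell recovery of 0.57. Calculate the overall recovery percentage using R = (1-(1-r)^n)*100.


99.8831%

Complement of single-cell recovery:
1 - r = 1 - 0.57 = 0.43
Raise to power n:
(1 - r)^8 = 0.43^8 = 0.001168820028
Overall recovery:
R = (1 - 0.001168820028) * 100
= 99.8831%


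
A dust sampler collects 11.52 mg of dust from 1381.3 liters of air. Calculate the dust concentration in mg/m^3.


Convert liters to m^3: 1 m^3 = 1000 L
Concentration = mass / volume * 1000
= 11.52 / 1381.3 * 1000
= 0.008339969594 * 1000
= 8.34 mg/m^3

8.34 mg/m^3


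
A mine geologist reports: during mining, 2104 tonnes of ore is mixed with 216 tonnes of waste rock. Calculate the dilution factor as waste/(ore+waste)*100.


9.3103%

Total material = ore + waste
= 2104 + 216 = 2320 tonnes
Dilution = waste / total * 100
= 216 / 2320 * 100
= 0.09310344828 * 100
= 9.3103%


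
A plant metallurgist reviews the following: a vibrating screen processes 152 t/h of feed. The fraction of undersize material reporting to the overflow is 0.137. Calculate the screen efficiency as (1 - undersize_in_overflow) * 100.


86.3%

Screen efficiency = (1 - fraction of undersize in overflow) * 100
= (1 - 0.137) * 100
= 0.863 * 100
= 86.3%


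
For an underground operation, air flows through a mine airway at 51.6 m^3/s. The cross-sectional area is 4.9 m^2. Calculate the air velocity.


10.5306 m/s

Velocity = flow rate / cross-sectional area
= 51.6 / 4.9
= 10.5306 m/s


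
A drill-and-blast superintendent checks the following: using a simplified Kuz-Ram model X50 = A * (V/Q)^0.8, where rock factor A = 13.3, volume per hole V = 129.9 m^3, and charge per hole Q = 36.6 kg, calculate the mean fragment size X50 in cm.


Compute V/Q:
V/Q = 129.9 / 36.6 = 3.549180328
Raise to the power 0.8:
(V/Q)^0.8 = 3.549180328^0.8 = 2.754878518
Multiply by A:
X50 = 13.3 * 2.754878518
= 36.6399 cm

36.6399 cm


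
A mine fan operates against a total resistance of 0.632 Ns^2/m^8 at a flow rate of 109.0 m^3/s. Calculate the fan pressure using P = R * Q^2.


7508.792 Pa

Compute Q^2:
Q^2 = 109.0^2 = 11881.0
Compute pressure:
P = R * Q^2 = 0.632 * 11881.0
= 7508.792 Pa


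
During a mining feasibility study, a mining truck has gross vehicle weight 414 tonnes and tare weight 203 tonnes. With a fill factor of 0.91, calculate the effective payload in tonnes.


192.01 tonnes

Maximum payload = gross - tare
= 414 - 203 = 211 tonnes
Effective payload = max payload * fill factor
= 211 * 0.91
= 192.01 tonnes


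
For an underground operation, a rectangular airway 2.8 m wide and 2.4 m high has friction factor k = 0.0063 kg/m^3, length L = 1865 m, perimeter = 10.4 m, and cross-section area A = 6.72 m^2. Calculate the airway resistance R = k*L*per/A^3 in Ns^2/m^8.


Compute the numerator:
k * L * per = 0.0063 * 1865 * 10.4
= 122.1948
Compute the denominator:
A^3 = 6.72^3 = 303.464448
Resistance:
R = 122.1948 / 303.464448
= 0.4027 Ns^2/m^8

0.4027 Ns^2/m^8


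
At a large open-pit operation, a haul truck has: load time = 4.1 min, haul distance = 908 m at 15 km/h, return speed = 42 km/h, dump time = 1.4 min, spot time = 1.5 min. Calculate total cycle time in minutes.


Convert haul speed to m/min: 15 * 1000/60 = 250 m/min
Haul time = 908 / 250 = 3.632 min
Convert return speed to m/min: 42 * 1000/60 = 700 m/min
Return time = 908 / 700 = 1.297142857 min
Total cycle time:
= 4.1 + 3.632 + 1.4 + 1.297142857 + 1.5
= 11.9291 min

11.9291 min


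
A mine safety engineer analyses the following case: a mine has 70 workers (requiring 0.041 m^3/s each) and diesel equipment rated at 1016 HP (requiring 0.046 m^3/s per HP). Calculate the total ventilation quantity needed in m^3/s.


49.606 m^3/s

Airflow for workers:
Q_people = 70 * 0.041 = 2.87 m^3/s
Airflow for diesel equipment:
Q_diesel = 1016 * 0.046 = 46.736 m^3/s
Total ventilation:
Q_total = 2.87 + 46.736
= 49.606 m^3/s


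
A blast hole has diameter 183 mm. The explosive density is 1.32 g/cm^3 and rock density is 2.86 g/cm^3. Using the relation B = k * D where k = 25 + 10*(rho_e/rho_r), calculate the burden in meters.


First, compute k:
rho_e / rho_r = 1.32 / 2.86 = 0.4615384615
k = 25 + 10 * 0.4615384615 = 29.61538462
Then, compute burden:
B = k * D / 1000 = 29.61538462 * 183 / 1000
= 5419.615385 / 1000
= 5.4196 m

5.4196 m


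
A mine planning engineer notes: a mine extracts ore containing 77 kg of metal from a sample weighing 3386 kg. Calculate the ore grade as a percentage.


2.2741%

Ore grade = (metal mass / ore mass) * 100
= (77 / 3386) * 100
= 0.02274069699 * 100
= 2.2741%


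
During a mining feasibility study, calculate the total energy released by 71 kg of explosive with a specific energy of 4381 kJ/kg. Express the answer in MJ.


311.051 MJ

Energy = mass * specific_energy / 1000
= 71 * 4381 / 1000
= 311051 / 1000
= 311.051 MJ


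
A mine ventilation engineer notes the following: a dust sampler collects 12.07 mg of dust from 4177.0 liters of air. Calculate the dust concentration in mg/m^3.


2.8896 mg/m^3

Convert liters to m^3: 1 m^3 = 1000 L
Concentration = mass / volume * 1000
= 12.07 / 4177.0 * 1000
= 0.002889633708 * 1000
= 2.8896 mg/m^3


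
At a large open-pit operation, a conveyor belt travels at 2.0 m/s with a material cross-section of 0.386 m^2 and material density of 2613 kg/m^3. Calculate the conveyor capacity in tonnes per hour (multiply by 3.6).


7262.0496 t/h

Volumetric flow = speed * area
= 2.0 * 0.386 = 0.772 m^3/s
Mass flow = volumetric * density
= 0.772 * 2613 = 2017.236 kg/s
Convert to t/h: multiply by 3.6
Capacity = 2017.236 * 3.6
= 7262.0496 t/h


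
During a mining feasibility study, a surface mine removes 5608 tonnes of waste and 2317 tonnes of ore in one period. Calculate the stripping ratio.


Stripping ratio = waste tonnage / ore tonnage
= 5608 / 2317
= 2.4204

2.4204


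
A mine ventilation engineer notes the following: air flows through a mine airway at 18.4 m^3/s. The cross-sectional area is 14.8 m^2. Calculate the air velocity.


Velocity = flow rate / cross-sectional area
= 18.4 / 14.8
= 1.2432 m/s

1.2432 m/s


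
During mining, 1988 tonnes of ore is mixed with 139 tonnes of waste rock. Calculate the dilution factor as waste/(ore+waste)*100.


Total material = ore + waste
= 1988 + 139 = 2127 tonnes
Dilution = waste / total * 100
= 139 / 2127 * 100
= 0.06535025858 * 100
= 6.535%

6.535%


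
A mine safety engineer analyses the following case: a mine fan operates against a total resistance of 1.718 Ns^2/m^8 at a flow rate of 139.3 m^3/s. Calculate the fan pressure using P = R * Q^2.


Compute Q^2:
Q^2 = 139.3^2 = 19404.49
Compute pressure:
P = R * Q^2 = 1.718 * 19404.49
= 33336.9138 Pa

33336.9138 Pa


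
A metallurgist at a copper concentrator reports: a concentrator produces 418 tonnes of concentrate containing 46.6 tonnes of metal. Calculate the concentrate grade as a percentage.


11.1483%

Grade = (metal in concentrate / concentrate mass) * 100
= (46.6 / 418) * 100
= 0.1114832536 * 100
= 11.1483%


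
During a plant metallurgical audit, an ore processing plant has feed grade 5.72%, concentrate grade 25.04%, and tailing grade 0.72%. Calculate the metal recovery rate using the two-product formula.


Using the two-product formula:
R = 100 * c * (f - t) / (f * (c - t))
Numerator = 100 * 25.04 * (5.72 - 0.72)
= 100 * 25.04 * 5.0
= 12520.0
Denominator = 5.72 * (25.04 - 0.72)
= 5.72 * 24.32
= 139.1104
R = 12520.0 / 139.1104
= 90.0005%

90.0005%


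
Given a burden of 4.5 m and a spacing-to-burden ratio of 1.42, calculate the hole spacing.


Spacing = burden * ratio
= 4.5 * 1.42
= 6.39 m

6.39 m


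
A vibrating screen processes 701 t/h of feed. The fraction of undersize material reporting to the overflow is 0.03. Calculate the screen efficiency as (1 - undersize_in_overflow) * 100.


97.0%

Screen efficiency = (1 - fraction of undersize in overflow) * 100
= (1 - 0.03) * 100
= 0.97 * 100
= 97.0%


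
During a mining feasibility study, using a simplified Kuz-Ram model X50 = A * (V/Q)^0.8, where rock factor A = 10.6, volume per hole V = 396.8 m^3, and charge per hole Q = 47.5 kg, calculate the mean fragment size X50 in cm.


57.9173 cm

Compute V/Q:
V/Q = 396.8 / 47.5 = 8.353684211
Raise to the power 0.8:
(V/Q)^0.8 = 8.353684211^0.8 = 5.463896235
Multiply by A:
X50 = 10.6 * 5.463896235
= 57.9173 cm


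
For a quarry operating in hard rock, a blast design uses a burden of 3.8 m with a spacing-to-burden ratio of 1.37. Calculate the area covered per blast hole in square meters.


19.7828 m^2

First, find the spacing:
Spacing = burden * ratio = 3.8 * 1.37
= 5.206 m
Then, calculate the area:
Area = burden * spacing = 3.8 * 5.206
= 19.7828 m^2


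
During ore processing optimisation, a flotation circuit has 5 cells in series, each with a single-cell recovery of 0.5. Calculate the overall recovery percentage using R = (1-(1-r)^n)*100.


96.875%

Complement of single-cell recovery:
1 - r = 1 - 0.5 = 0.5
Raise to power n:
(1 - r)^5 = 0.5^5 = 0.03125
Overall recovery:
R = (1 - 0.03125) * 100
= 96.875%


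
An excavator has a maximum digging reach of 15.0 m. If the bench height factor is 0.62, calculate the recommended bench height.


Bench height = reach * factor
= 15.0 * 0.62
= 9.3 m

9.3 m


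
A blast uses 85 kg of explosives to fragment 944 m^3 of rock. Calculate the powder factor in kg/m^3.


Powder factor = explosive mass / rock volume
= 85 / 944
= 0.09 kg/m^3

0.09 kg/m^3


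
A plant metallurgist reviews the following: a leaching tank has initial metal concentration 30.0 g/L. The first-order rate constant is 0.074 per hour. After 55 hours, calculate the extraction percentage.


Compute the exponent:
-k * t = -0.074 * 55 = -4.07
Remaining concentration:
C = 30.0 * exp(-4.07)
= 30.0 * 0.01707738851
= 0.5123216552 g/L
Extracted = 30.0 - 0.5123216552 = 29.48767834 g/L
Extraction % = 29.48767834 / 30.0 * 100
= 98.2923%

98.2923%


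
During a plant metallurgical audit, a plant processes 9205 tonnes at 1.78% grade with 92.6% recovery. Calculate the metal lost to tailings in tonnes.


12.1248 tonnes

Total metal in feed:
= 9205 * 1.78 / 100 = 163.849 tonnes
Metal recovered:
= 163.849 * 92.6 / 100 = 151.724174 tonnes
Metal lost to tailings:
= 163.849 - 151.724174
= 12.1248 tonnes


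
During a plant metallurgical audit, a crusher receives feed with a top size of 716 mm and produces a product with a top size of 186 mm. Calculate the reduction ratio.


3.8495

Reduction ratio = feed size / product size
= 716 / 186
= 3.8495


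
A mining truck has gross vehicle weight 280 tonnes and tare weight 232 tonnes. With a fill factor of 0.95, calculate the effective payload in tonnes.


Maximum payload = gross - tare
= 280 - 232 = 48 tonnes
Effective payload = max payload * fill factor
= 48 * 0.95
= 45.6 tonnes

45.6 tonnes


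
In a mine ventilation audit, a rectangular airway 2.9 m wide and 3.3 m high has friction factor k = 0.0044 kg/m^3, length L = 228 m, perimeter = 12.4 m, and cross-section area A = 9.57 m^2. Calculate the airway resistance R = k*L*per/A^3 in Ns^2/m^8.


Compute the numerator:
k * L * per = 0.0044 * 228 * 12.4
= 12.43968
Compute the denominator:
A^3 = 9.57^3 = 876.467493
Resistance:
R = 12.43968 / 876.467493
= 0.0142 Ns^2/m^8

0.0142 Ns^2/m^8


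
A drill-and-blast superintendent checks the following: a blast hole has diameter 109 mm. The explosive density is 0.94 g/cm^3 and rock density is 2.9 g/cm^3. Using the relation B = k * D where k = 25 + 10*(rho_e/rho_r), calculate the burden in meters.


3.0783 m

First, compute k:
rho_e / rho_r = 0.94 / 2.9 = 0.324137931
k = 25 + 10 * 0.324137931 = 28.24137931
Then, compute burden:
B = k * D / 1000 = 28.24137931 * 109 / 1000
= 3078.310345 / 1000
= 3.0783 m


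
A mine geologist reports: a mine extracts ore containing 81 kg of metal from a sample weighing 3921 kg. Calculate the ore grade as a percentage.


2.0658%

Ore grade = (metal mass / ore mass) * 100
= (81 / 3921) * 100
= 0.02065799541 * 100
= 2.0658%


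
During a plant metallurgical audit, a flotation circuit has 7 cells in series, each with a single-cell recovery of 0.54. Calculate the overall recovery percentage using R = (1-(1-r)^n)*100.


99.5642%

Complement of single-cell recovery:
1 - r = 1 - 0.54 = 0.46
Raise to power n:
(1 - r)^7 = 0.46^7 = 0.004358176572
Overall recovery:
R = (1 - 0.004358176572) * 100
= 99.5642%


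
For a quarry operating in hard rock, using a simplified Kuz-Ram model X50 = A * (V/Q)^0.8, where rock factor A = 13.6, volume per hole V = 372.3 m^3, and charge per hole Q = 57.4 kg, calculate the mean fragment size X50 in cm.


60.6909 cm

Compute V/Q:
V/Q = 372.3 / 57.4 = 6.486062718
Raise to the power 0.8:
(V/Q)^0.8 = 6.486062718^0.8 = 4.4625687
Multiply by A:
X50 = 13.6 * 4.4625687
= 60.6909 cm


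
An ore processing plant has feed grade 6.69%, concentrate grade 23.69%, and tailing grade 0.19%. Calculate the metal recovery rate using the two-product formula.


97.9455%

Using the two-product formula:
R = 100 * c * (f - t) / (f * (c - t))
Numerator = 100 * 23.69 * (6.69 - 0.19)
= 100 * 23.69 * 6.5
= 15398.5
Denominator = 6.69 * (23.69 - 0.19)
= 6.69 * 23.5
= 157.215
R = 15398.5 / 157.215
= 97.9455%


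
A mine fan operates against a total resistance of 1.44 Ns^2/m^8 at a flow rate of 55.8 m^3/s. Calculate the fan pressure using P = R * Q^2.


Compute Q^2:
Q^2 = 55.8^2 = 3113.64
Compute pressure:
P = R * Q^2 = 1.44 * 3113.64
= 4483.6416 Pa

4483.6416 Pa


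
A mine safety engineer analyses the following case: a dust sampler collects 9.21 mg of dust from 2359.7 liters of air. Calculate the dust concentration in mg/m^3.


3.903 mg/m^3

Convert liters to m^3: 1 m^3 = 1000 L
Concentration = mass / volume * 1000
= 9.21 / 2359.7 * 1000
= 0.003903038522 * 1000
= 3.903 mg/m^3


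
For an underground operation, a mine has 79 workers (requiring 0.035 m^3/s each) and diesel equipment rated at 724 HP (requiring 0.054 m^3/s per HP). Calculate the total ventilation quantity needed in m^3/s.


Airflow for workers:
Q_people = 79 * 0.035 = 2.765 m^3/s
Airflow for diesel equipment:
Q_diesel = 724 * 0.054 = 39.096 m^3/s
Total ventilation:
Q_total = 2.765 + 39.096
= 41.861 m^3/s

41.861 m^3/s


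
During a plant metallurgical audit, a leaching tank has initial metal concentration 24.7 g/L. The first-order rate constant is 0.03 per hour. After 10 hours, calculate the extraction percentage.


Compute the exponent:
-k * t = -0.03 * 10 = -0.3
Remaining concentration:
C = 24.7 * exp(-0.3)
= 24.7 * 0.7408182207
= 18.29821005 g/L
Extracted = 24.7 - 18.29821005 = 6.401789949 g/L
Extraction % = 6.401789949 / 24.7 * 100
= 25.9182%

25.9182%


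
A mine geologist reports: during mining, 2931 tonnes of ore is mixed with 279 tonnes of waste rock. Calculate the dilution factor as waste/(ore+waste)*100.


8.6916%

Total material = ore + waste
= 2931 + 279 = 3210 tonnes
Dilution = waste / total * 100
= 279 / 3210 * 100
= 0.08691588785 * 100
= 8.6916%


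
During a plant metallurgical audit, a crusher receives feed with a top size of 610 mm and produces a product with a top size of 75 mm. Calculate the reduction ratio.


Reduction ratio = feed size / product size
= 610 / 75
= 8.1333

8.1333


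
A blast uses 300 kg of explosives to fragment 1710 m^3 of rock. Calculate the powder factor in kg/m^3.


0.1754 kg/m^3

Powder factor = explosive mass / rock volume
= 300 / 1710
= 0.1754 kg/m^3


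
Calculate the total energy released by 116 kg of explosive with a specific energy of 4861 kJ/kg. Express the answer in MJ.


563.876 MJ

Energy = mass * specific_energy / 1000
= 116 * 4861 / 1000
= 563876 / 1000
= 563.876 MJ


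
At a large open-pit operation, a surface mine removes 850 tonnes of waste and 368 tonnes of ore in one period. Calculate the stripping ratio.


Stripping ratio = waste tonnage / ore tonnage
= 850 / 368
= 2.3098

2.3098


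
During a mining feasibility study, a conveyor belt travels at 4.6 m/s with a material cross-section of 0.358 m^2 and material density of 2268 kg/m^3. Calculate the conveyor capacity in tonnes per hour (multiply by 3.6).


Volumetric flow = speed * area
= 4.6 * 0.358 = 1.6468 m^3/s
Mass flow = volumetric * density
= 1.6468 * 2268 = 3734.9424 kg/s
Convert to t/h: multiply by 3.6
Capacity = 3734.9424 * 3.6
= 13445.7926 t/h

13445.7926 t/h


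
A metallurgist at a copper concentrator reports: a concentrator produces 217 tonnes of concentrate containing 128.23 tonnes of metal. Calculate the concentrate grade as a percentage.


Grade = (metal in concentrate / concentrate mass) * 100
= (128.23 / 217) * 100
= 0.590921659 * 100
= 59.0922%

59.0922%


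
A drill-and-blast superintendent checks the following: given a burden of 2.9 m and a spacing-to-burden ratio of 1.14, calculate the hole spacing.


Spacing = burden * ratio
= 2.9 * 1.14
= 3.306 m

3.306 m


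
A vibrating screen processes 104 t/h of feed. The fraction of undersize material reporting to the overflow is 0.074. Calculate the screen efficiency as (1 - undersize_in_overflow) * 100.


Screen efficiency = (1 - fraction of undersize in overflow) * 100
= (1 - 0.074) * 100
= 0.926 * 100
= 92.6%

92.6%


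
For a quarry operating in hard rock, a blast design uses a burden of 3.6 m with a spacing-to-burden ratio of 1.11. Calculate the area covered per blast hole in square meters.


14.3856 m^2

First, find the spacing:
Spacing = burden * ratio = 3.6 * 1.11
= 3.996 m
Then, calculate the area:
Area = burden * spacing = 3.6 * 3.996
= 14.3856 m^2


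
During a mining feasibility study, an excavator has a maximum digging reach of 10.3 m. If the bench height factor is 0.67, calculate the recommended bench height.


6.901 m

Bench height = reach * factor
= 10.3 * 0.67
= 6.901 m


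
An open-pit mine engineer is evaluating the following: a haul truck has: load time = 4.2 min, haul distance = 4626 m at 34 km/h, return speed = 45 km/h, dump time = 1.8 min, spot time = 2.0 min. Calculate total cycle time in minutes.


22.3315 min

Convert haul speed to m/min: 34 * 1000/60 = 566.6666667 m/min
Haul time = 4626 / 566.6666667 = 8.163529412 min
Convert return speed to m/min: 45 * 1000/60 = 750 m/min
Return time = 4626 / 750 = 6.168 min
Total cycle time:
= 4.2 + 8.163529412 + 1.8 + 6.168 + 2.0
= 22.3315 min


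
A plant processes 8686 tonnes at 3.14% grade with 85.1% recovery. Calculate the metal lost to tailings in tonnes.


40.6383 tonnes

Total metal in feed:
= 8686 * 3.14 / 100 = 272.7404 tonnes
Metal recovered:
= 272.7404 * 85.1 / 100 = 232.1020804 tonnes
Metal lost to tailings:
= 272.7404 - 232.1020804
= 40.6383 tonnes


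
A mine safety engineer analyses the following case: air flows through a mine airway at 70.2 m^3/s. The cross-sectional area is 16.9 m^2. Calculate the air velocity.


4.1538 m/s

Velocity = flow rate / cross-sectional area
= 70.2 / 16.9
= 4.1538 m/s


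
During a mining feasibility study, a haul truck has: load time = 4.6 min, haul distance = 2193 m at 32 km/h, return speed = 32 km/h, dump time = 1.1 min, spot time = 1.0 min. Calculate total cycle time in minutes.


Convert haul speed to m/min: 32 * 1000/60 = 533.3333333 m/min
Haul time = 2193 / 533.3333333 = 4.111875 min
Convert return speed to m/min: 32 * 1000/60 = 533.3333333 m/min
Return time = 2193 / 533.3333333 = 4.111875 min
Total cycle time:
= 4.6 + 4.111875 + 1.1 + 4.111875 + 1.0
= 14.9238 min

14.9238 min


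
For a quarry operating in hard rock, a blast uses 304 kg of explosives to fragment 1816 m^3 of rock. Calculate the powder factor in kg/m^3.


0.1674 kg/m^3

Powder factor = explosive mass / rock volume
= 304 / 1816
= 0.1674 kg/m^3


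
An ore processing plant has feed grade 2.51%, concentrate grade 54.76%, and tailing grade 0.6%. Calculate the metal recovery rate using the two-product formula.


Using the two-product formula:
R = 100 * c * (f - t) / (f * (c - t))
Numerator = 100 * 54.76 * (2.51 - 0.6)
= 100 * 54.76 * 1.91
= 10459.16
Denominator = 2.51 * (54.76 - 0.6)
= 2.51 * 54.16
= 135.9416
R = 10459.16 / 135.9416
= 76.9386%

76.9386%


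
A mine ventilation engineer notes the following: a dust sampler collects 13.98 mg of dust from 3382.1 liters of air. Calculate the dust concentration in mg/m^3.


Convert liters to m^3: 1 m^3 = 1000 L
Concentration = mass / volume * 1000
= 13.98 / 3382.1 * 1000
= 0.004133526507 * 1000
= 4.1335 mg/m^3

4.1335 mg/m^3


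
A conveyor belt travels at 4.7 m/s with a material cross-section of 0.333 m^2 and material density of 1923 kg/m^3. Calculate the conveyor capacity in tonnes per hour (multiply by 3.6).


Volumetric flow = speed * area
= 4.7 * 0.333 = 1.5651 m^3/s
Mass flow = volumetric * density
= 1.5651 * 1923 = 3009.6873 kg/s
Convert to t/h: multiply by 3.6
Capacity = 3009.6873 * 3.6
= 10834.8743 t/h

10834.8743 t/h


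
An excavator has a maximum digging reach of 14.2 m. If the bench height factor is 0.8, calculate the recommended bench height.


11.36 m

Bench height = reach * factor
= 14.2 * 0.8
= 11.36 m


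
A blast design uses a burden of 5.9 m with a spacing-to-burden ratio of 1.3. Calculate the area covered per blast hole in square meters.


45.253 m^2

First, find the spacing:
Spacing = burden * ratio = 5.9 * 1.3
= 7.67 m
Then, calculate the area:
Area = burden * spacing = 5.9 * 7.67
= 45.253 m^2


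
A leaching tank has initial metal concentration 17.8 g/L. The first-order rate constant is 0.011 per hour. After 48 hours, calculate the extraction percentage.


41.0217%

Compute the exponent:
-k * t = -0.011 * 48 = -0.528
Remaining concentration:
C = 17.8 * exp(-0.528)
= 17.8 * 0.5897833576
= 10.49814377 g/L
Extracted = 17.8 - 10.49814377 = 7.301856234 g/L
Extraction % = 7.301856234 / 17.8 * 100
= 41.0217%


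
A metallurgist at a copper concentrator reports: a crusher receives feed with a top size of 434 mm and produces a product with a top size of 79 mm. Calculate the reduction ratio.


Reduction ratio = feed size / product size
= 434 / 79
= 5.4937

5.4937


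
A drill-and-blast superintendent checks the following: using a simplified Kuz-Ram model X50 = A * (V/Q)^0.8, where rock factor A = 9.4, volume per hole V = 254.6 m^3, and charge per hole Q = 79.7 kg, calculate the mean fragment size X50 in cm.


23.8039 cm

Compute V/Q:
V/Q = 254.6 / 79.7 = 3.194479297
Raise to the power 0.8:
(V/Q)^0.8 = 3.194479297^0.8 = 2.532328614
Multiply by A:
X50 = 9.4 * 2.532328614
= 23.8039 cm


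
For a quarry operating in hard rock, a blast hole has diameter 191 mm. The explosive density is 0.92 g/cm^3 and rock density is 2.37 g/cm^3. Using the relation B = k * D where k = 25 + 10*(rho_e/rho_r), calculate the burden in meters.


5.5164 m

First, compute k:
rho_e / rho_r = 0.92 / 2.37 = 0.388185654
k = 25 + 10 * 0.388185654 = 28.88185654
Then, compute burden:
B = k * D / 1000 = 28.88185654 * 191 / 1000
= 5516.434599 / 1000
= 5.5164 m


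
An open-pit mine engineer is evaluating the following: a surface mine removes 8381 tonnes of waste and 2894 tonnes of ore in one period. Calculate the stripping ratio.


Stripping ratio = waste tonnage / ore tonnage
= 8381 / 2894
= 2.896

2.896


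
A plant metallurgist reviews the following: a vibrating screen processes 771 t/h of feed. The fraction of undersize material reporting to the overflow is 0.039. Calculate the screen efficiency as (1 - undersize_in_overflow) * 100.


96.1%

Screen efficiency = (1 - fraction of undersize in overflow) * 100
= (1 - 0.039) * 100
= 0.961 * 100
= 96.1%


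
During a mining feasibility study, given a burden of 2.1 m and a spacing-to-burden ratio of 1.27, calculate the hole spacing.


2.667 m

Spacing = burden * ratio
= 2.1 * 1.27
= 2.667 m


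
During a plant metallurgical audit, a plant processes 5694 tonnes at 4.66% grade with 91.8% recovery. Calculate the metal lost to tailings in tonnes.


Total metal in feed:
= 5694 * 4.66 / 100 = 265.3404 tonnes
Metal recovered:
= 265.3404 * 91.8 / 100 = 243.5824872 tonnes
Metal lost to tailings:
= 265.3404 - 243.5824872
= 21.7579 tonnes

21.7579 tonnes


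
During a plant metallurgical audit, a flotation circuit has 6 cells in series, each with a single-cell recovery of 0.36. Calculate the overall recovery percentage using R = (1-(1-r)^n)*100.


Complement of single-cell recovery:
1 - r = 1 - 0.36 = 0.64
Raise to power n:
(1 - r)^6 = 0.64^6 = 0.06871947674
Overall recovery:
R = (1 - 0.06871947674) * 100
= 93.1281%

93.1281%


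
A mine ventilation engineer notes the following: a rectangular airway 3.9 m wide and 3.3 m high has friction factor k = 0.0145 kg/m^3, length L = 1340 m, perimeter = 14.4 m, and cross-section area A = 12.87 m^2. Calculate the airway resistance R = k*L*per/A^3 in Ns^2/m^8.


0.1313 Ns^2/m^8

Compute the numerator:
k * L * per = 0.0145 * 1340 * 14.4
= 279.792
Compute the denominator:
A^3 = 12.87^3 = 2131.746903
Resistance:
R = 279.792 / 2131.746903
= 0.1313 Ns^2/m^8


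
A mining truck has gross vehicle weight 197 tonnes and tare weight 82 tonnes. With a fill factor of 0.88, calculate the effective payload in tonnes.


Maximum payload = gross - tare
= 197 - 82 = 115 tonnes
Effective payload = max payload * fill factor
= 115 * 0.88
= 101.2 tonnes

101.2 tonnes
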